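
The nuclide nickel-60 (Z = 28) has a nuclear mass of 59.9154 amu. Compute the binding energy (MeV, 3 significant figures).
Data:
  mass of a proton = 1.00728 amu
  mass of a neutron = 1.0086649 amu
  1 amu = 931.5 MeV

With 28 protons and 32 neutrons (A = 60):
Σm = 28·m_p + 32·m_n = 28.20384 + 32.2772768 = 60.4811168 amu
The mass defect is 60.4811168 − 59.9154 = 0.5657168 amu.
Binding energy = Δm·c² = 0.5657168 × 931.5 MeV/amu = 526.965 MeV

527 MeV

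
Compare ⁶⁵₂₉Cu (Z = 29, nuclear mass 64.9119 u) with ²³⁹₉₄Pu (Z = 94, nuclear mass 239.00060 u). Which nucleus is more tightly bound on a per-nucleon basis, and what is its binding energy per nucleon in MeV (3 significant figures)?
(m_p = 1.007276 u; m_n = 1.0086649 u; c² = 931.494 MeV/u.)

⁶⁵₂₉Cu; 8.76 MeV/nucleon

⁶⁵₂₉Cu: Σm = 29(1.007276) + 36(1.0086649) = 65.5229404 u; Δm = 0.6110404 u; E_B = 569.18 MeV; E_B/A = 8.757 MeV
²³⁹₉₄Pu: Σm = 94(1.007276) + 145(1.0086649) = 240.9403545 u; Δm = 1.9397545 u; E_B = 1806.9 MeV; E_B/A = 7.560 MeV
⁶⁵₂₉Cu has the higher binding energy per nucleon, so it is the more tightly bound nucleus.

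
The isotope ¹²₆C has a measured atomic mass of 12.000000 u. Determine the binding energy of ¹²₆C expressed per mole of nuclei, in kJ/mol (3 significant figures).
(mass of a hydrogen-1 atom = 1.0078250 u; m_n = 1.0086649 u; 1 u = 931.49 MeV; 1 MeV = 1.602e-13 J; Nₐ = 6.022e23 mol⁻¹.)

Σm = 6·m(¹H) + 6·m_n = 6.0469500 + 6.0519894 = 12.0989394 u
Δm = 12.0989394 − 12.000000 = 0.0989394 u
E_B = 0.0989394 × 931.49 = 92.1611 MeV
Per nucleus in joules: 92.1611 MeV × 1.602e-13 J/MeV = 1.4764e-11 J
Per mole: 1.4764e-11 J × 6.022e23 mol⁻¹ = 8.8909e+12 J/mol

8.89e+09 kJ/mol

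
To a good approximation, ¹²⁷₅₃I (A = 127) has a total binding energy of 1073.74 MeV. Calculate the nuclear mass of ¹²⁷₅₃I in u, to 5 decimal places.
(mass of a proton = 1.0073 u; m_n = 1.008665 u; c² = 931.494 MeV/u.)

126.87540 u

Mass defect = 1073.74 MeV / (931.494 MeV/u) = 1.1527074 u
Constituent mass = 53(1.0073) + 74(1.008665) = 128.028110 u
Nuclear mass = 128.028110 − 1.1527074 = 126.8754026 u ≈ 126.87540 u (to 5 decimal places)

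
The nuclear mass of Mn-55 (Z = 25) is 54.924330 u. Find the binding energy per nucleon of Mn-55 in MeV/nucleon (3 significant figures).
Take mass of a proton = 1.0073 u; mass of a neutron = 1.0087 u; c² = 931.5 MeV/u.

8.79 MeV/nucleon

Σm = 25·m_p + 30·m_n = 25.1825 + 30.2610 = 55.4435 u
Mass defect Δm = 55.4435 − 54.924330 = 0.519170 u
Converting to energy: 0.519170 u × 931.5 MeV/u = 483.607 MeV
BE/A = 483.607 MeV / 55 = 8.793 MeV/nucleon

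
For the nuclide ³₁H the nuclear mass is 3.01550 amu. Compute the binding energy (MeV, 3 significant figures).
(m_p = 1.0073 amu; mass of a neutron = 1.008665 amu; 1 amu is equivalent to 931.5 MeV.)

Mass of separated nucleons = 1(1.0073) + 2(1.008665) = 1.0073 + 2.017330 = 3.024630 amu
The mass defect is 3.024630 − 3.01550 = 0.009130 amu.
Converting to energy: 0.009130 amu × 931.5 MeV/amu = 8.50460 MeV

8.50 MeV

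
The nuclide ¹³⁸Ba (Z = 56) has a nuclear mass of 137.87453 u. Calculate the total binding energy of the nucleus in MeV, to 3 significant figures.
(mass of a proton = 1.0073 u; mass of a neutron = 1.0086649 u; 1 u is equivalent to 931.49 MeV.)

1160 MeV

With 56 protons and 82 neutrons (A = 138):
Total constituent mass: 56 × 1.0073 + 82 × 1.0086649 = 139.1193218 u
Mass defect Δm = 139.1193218 − 137.87453 = 1.2447918 u
Binding energy = Δm·c² = 1.2447918 × 931.49 MeV/u = 1159.51 MeV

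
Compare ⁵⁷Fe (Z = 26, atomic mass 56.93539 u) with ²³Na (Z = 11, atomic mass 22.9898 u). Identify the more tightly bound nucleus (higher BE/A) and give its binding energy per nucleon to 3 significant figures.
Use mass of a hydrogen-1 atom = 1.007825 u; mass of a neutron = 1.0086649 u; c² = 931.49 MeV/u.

⁵⁷Fe; 8.77 MeV/nucleon

⁵⁷Fe: Σm = 26(1.007825) + 31(1.0086649) = 57.4720619 u; Δm = 0.5366719 u; E_B = 499.90 MeV; E_B/A = 8.770 MeV
²³Na: Σm = 11(1.007825) + 12(1.0086649) = 23.1900538 u; Δm = 0.2002538 u; E_B = 186.53 MeV; E_B/A = 8.110 MeV
⁵⁷Fe has the higher binding energy per nucleon, so it is the more tightly bound nucleus.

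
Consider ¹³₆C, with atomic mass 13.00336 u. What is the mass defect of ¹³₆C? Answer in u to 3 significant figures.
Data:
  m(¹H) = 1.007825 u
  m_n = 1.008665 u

Total constituent mass: 6 × 1.007825 + 7 × 1.008665 = 13.107605 u
The mass defect is 13.107605 − 13.00336 = 0.104245 u.

0.104 u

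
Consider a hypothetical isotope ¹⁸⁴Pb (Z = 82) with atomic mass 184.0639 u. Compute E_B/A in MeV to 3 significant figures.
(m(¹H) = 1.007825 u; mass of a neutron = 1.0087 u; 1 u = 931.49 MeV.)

Z = 82, so N = A − Z = 184 − 82 = 102.
Total constituent mass: 82 × 1.007825 + 102 × 1.0087 = 185.529050 u
Mass defect Δm = 185.529050 − 184.0639 = 1.465150 u
Converting to energy: 1.465150 u × 931.49 MeV/u = 1364.77 MeV
Per nucleon: 1364.77 / 184 = 7.417 MeV

7.42 MeV/nucleon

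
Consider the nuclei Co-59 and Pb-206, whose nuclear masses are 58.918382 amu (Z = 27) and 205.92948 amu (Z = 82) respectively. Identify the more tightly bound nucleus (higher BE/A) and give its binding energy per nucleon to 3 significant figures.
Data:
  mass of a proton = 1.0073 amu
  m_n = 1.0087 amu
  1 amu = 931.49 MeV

Co-59: Σm = 27(1.0073) + 32(1.0087) = 59.4755 amu; Δm = 0.557118 amu; E_B = 518.95 MeV; E_B/A = 8.796 MeV
Pb-206: Σm = 82(1.0073) + 124(1.0087) = 207.6774 amu; Δm = 1.74792 amu; E_B = 1628.2 MeV; E_B/A = 7.904 MeV
Co-59 has the higher binding energy per nucleon, so it is the more tightly bound nucleus.

Co-59; 8.80 MeV/nucleon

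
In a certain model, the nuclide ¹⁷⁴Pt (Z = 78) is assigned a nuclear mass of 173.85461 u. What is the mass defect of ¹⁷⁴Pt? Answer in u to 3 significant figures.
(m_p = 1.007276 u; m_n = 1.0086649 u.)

1.54 u

Total constituent mass: 78 × 1.007276 + 96 × 1.0086649 = 175.3993584 u
The mass defect is 175.3993584 − 173.85461 = 1.5447484 u.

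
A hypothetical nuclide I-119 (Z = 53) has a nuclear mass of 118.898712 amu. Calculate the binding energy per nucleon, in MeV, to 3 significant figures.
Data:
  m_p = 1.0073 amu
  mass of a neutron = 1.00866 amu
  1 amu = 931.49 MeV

Z = 53, so N = A − Z = 119 − 53 = 66.
Mass of separated nucleons = 53(1.0073) + 66(1.00866) = 53.3869 + 66.57156 = 119.95846 amu
The mass defect is 119.95846 − 118.898712 = 1.059748 amu.
Binding energy = Δm·c² = 1.059748 × 931.49 MeV/amu = 987.145 MeV
BE/A = 987.145 MeV / 119 = 8.295 MeV/nucleon

8.30 MeV/nucleon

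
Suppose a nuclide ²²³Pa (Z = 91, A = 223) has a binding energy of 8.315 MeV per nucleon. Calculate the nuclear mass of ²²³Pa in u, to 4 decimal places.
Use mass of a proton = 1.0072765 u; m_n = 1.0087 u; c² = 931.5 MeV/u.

Total binding energy = 223 × 8.315 = 1854.245 MeV
Mass defect = 1854.245 MeV / (931.5 MeV/u) = 1.990601 u
Constituent mass = 91(1.0072765) + 132(1.0087) = 224.8105615 u
Nuclear mass = 224.8105615 − 1.990601 = 222.8199605 u ≈ 222.8200 u (to 4 decimal places)

222.8200 u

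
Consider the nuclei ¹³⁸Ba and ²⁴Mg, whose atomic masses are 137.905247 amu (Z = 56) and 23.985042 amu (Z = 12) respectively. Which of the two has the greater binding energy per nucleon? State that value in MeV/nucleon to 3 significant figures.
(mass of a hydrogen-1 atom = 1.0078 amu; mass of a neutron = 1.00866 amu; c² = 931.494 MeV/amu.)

¹³⁸Ba; 8.38 MeV/nucleon

¹³⁸Ba: Σm = 56(1.0078) + 82(1.00866) = 139.14692 amu; Δm = 1.241673 amu; E_B = 1156.6 MeV; E_B/A = 8.381 MeV
²⁴Mg: Σm = 12(1.0078) + 12(1.00866) = 24.19752 amu; Δm = 0.212478 amu; E_B = 197.92 MeV; E_B/A = 8.247 MeV
¹³⁸Ba has the higher binding energy per nucleon, so it is the more tightly bound nucleus.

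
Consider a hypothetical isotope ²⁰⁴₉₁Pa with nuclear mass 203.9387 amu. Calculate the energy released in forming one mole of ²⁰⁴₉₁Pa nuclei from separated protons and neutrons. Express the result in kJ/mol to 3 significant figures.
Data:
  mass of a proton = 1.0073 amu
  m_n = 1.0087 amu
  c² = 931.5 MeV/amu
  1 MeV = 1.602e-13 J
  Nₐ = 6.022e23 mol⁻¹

1.54e+11 kJ/mol

Mass of separated nucleons = 91(1.0073) + 113(1.0087) = 91.6643 + 113.9831 = 205.6474 amu
The mass defect is 205.6474 − 203.9387 = 1.7087 amu.
E_B = 1.7087 × 931.5 = 1591.65 MeV
Per nucleus in joules: 1591.65 MeV × 1.602e-13 J/MeV = 2.5498e-10 J
Per mole: 2.5498e-10 J × 6.022e23 mol⁻¹ = 1.5355e+14 J/mol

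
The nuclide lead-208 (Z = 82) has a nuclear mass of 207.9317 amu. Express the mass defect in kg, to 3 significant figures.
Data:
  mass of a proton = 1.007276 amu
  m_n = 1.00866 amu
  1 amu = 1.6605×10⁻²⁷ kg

Σm = 82·m_p + 126·m_n = 82.596632 + 127.09116 = 209.687792 amu
Δm = 209.687792 − 207.9317 = 1.756092 amu
In SI units: 1.756092 amu × 1.6605×10⁻²⁷ kg/amu = 2.9160e-27 kg

2.92e-27 kg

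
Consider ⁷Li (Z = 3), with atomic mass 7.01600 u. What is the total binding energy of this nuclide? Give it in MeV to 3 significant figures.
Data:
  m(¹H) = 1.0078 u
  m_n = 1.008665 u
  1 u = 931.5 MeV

39.2 MeV

The nucleus contains 3 protons and 7 − 3 = 4 neutrons.
Mass of separated nucleons = 3(1.0078) + 4(1.008665) = 3.0234 + 4.034660 = 7.058060 u
The mass defect is 7.058060 − 7.01600 = 0.042060 u.
Binding energy = Δm·c² = 0.042060 × 931.5 MeV/u = 39.1789 MeV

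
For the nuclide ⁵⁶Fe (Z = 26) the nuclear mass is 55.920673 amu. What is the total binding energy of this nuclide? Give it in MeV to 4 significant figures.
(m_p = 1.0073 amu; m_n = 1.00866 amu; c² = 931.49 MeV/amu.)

492.7 MeV

The nucleus contains 26 protons and 56 − 26 = 30 neutrons.
Total constituent mass: 26 × 1.0073 + 30 × 1.00866 = 56.44960 amu
Δm = 56.44960 − 55.920673 = 0.528927 amu
Converting to energy: 0.528927 amu × 931.49 MeV/amu = 492.690 MeV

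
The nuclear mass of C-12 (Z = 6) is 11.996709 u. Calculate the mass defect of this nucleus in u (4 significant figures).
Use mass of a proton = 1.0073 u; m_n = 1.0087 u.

Total constituent mass: 6 × 1.0073 + 6 × 1.0087 = 12.0960 u
Δm = 12.0960 − 11.996709 = 0.099291 u

0.09929 u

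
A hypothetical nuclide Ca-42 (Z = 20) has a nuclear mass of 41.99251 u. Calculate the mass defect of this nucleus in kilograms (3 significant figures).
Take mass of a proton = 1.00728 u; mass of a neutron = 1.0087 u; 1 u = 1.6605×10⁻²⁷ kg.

5.72e-28 kg

Mass of separated nucleons = 20(1.00728) + 22(1.0087) = 20.14560 + 22.1914 = 42.33700 u
Δm = 42.33700 − 41.99251 = 0.34449 u
In SI units: 0.34449 u × 1.6605×10⁻²⁷ kg/u = 5.7203e-28 kg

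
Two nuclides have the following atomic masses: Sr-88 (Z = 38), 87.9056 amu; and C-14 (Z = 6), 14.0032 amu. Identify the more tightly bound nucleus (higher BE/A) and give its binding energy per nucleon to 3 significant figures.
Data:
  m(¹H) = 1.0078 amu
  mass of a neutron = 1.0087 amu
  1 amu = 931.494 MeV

Sr-88; 8.74 MeV/nucleon

Sr-88: Σm = 38(1.0078) + 50(1.0087) = 88.7314 amu; Δm = 0.8258 amu; E_B = 769.23 MeV; E_B/A = 8.741 MeV
C-14: Σm = 6(1.0078) + 8(1.0087) = 14.1164 amu; Δm = 0.1132 amu; E_B = 105.45 MeV; E_B/A = 7.532 MeV
Sr-88 has the higher binding energy per nucleon, so it is the more tightly bound nucleus.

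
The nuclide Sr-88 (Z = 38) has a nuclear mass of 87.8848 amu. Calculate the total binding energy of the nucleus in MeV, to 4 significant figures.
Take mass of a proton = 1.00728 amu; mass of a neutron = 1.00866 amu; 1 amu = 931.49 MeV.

Total constituent mass: 38 × 1.00728 + 50 × 1.00866 = 88.70964 amu
Mass defect Δm = 88.70964 − 87.8848 = 0.82484 amu
E_B = 0.82484 × 931.49 = 768.330 MeV

768.3 MeV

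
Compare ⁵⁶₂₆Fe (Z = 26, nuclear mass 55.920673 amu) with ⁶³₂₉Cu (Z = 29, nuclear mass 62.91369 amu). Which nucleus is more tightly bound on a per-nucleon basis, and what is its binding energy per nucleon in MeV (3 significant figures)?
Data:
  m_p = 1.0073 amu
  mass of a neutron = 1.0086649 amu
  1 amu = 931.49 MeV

⁵⁶₂₆Fe; 8.80 MeV/nucleon

⁵⁶₂₆Fe: Σm = 26(1.0073) + 30(1.0086649) = 56.4497470 amu; Δm = 0.5290740 amu; E_B = 492.827 MeV; E_B/A = 8.800 MeV
⁶³₂₉Cu: Σm = 29(1.0073) + 34(1.0086649) = 63.5063066 amu; Δm = 0.5926166 amu; E_B = 552.02 MeV; E_B/A = 8.762 MeV
⁵⁶₂₆Fe has the higher binding energy per nucleon, so it is the more tightly bound nucleus.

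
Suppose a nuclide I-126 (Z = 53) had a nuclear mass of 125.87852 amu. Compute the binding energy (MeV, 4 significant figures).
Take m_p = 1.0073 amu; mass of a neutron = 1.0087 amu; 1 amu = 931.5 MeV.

The nucleus contains 53 protons and 126 − 53 = 73 neutrons.
Σm = 53·m_p + 73·m_n = 53.3869 + 73.6351 = 127.0220 amu
Δm = 127.0220 − 125.87852 = 1.14348 amu
E_B = 1.14348 × 931.5 = 1065.15 MeV

1065 MeV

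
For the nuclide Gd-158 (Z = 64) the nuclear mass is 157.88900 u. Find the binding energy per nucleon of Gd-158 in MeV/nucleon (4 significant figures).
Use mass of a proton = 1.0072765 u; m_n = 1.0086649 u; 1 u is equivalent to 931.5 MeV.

The nucleus contains 64 protons and 158 − 64 = 94 neutrons.
Σm = 64·m_p + 94·m_n = 64.4656960 + 94.8145006 = 159.2801966 u
Δm = 159.2801966 − 157.88900 = 1.3911966 u
Binding energy = Δm·c² = 1.3911966 × 931.5 MeV/u = 1295.90 MeV
BE/A = 1295.90 MeV / 158 = 8.202 MeV/nucleon

8.202 MeV/nucleon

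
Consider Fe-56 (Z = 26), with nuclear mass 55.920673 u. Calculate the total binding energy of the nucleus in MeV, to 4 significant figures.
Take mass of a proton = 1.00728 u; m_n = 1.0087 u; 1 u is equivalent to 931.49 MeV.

Mass of separated nucleons = 26(1.00728) + 30(1.0087) = 26.18928 + 30.2610 = 56.45028 u
The mass defect is 56.45028 − 55.920673 = 0.529607 u.
Converting to energy: 0.529607 u × 931.49 MeV/u = 493.324 MeV

493.3 MeV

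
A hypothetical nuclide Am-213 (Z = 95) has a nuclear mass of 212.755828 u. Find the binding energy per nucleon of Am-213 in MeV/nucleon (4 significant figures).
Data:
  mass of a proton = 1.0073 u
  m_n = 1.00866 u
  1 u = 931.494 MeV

8.570 MeV/nucleon

With 95 protons and 118 neutrons (A = 213):
Mass of separated nucleons = 95(1.0073) + 118(1.00866) = 95.6935 + 119.02188 = 214.71538 u
Mass defect Δm = 214.71538 − 212.755828 = 1.959552 u
Converting to energy: 1.959552 u × 931.494 MeV/u = 1825.31 MeV
Per nucleon: 1825.31 / 213 = 8.570 MeV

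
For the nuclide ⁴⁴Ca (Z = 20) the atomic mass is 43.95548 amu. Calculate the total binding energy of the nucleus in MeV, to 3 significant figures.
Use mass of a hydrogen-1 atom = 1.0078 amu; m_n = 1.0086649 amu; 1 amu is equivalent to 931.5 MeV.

380 MeV

Σm = 20·m(¹H) + 24·m_n = 20.1560 + 24.2079576 = 44.3639576 amu
Δm = 44.3639576 − 43.95548 = 0.4084776 amu
Converting to energy: 0.4084776 amu × 931.5 MeV/amu = 380.497 MeV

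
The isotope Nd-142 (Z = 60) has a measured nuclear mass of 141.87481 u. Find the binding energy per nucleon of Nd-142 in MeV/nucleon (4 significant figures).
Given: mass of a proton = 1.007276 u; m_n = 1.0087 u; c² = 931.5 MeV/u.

8.365 MeV/nucleon

Mass of separated nucleons = 60(1.007276) + 82(1.0087) = 60.436560 + 82.7134 = 143.149960 u
The mass defect is 143.149960 − 141.87481 = 1.275150 u.
E_B = 1.275150 × 931.5 = 1187.80 MeV
BE/A = 1187.80 MeV / 142 = 8.365 MeV/nucleon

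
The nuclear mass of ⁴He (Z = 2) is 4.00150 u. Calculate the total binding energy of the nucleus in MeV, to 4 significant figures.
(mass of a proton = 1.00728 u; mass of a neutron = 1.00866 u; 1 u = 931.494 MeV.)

Total constituent mass: 2 × 1.00728 + 2 × 1.00866 = 4.03188 u
The mass defect is 4.03188 − 4.00150 = 0.03038 u.
Binding energy = Δm·c² = 0.03038 × 931.494 MeV/u = 28.2988 MeV

28.30 MeV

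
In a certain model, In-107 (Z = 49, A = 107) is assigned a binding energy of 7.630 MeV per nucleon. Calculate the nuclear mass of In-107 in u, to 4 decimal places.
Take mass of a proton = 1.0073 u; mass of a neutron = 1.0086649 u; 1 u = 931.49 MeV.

106.9838 u

Total binding energy = 107 × 7.630 = 816.410 MeV
Mass defect = 816.410 MeV / (931.49 MeV/u) = 0.876456 u
Constituent mass = 49(1.0073) + 58(1.0086649) = 107.8602642 u
Nuclear mass = 107.8602642 − 0.876456 = 106.9838082 u ≈ 106.9838 u (to 4 decimal places)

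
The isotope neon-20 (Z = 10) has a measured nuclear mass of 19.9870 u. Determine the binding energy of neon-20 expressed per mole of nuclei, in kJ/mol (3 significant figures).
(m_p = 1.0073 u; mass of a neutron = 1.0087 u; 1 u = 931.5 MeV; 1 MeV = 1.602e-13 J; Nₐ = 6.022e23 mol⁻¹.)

Z = 10, so N = A − Z = 20 − 10 = 10.
Σm = 10·m_p + 10·m_n = 10.0730 + 10.0870 = 20.1600 u
Mass defect Δm = 20.1600 − 19.9870 = 0.1730 u
E_B = 0.1730 × 931.5 = 161.150 MeV
Per nucleus in joules: 161.150 MeV × 1.602e-13 J/MeV = 2.5816e-11 J
Per mole: 2.5816e-11 J × 6.022e23 mol⁻¹ = 1.5546e+13 J/mol

1.55e+10 kJ/mol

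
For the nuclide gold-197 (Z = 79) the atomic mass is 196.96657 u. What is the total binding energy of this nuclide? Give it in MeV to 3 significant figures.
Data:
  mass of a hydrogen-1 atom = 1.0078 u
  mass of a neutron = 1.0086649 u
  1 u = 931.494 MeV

1560 MeV

Z = 79, so N = A − Z = 197 − 79 = 118.
Mass of separated nucleons = 79(1.0078) + 118(1.0086649) = 79.6162 + 119.0224582 = 198.6386582 u
The mass defect is 198.6386582 − 196.96657 = 1.6720882 u.
E_B = 1.6720882 × 931.494 = 1557.54 MeV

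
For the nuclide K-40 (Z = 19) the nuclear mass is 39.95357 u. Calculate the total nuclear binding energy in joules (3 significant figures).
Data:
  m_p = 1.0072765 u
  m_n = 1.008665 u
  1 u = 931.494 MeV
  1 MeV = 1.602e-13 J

5.47e-11 J

With 19 protons and 21 neutrons (A = 40):
Total constituent mass: 19 × 1.0072765 + 21 × 1.008665 = 40.3202185 u
Δm = 40.3202185 − 39.95357 = 0.3666485 u
E_B = 0.3666485 × 931.494 = 341.531 MeV
In joules: 341.531 MeV × 1.602e-13 J/MeV = 5.4713e-11 J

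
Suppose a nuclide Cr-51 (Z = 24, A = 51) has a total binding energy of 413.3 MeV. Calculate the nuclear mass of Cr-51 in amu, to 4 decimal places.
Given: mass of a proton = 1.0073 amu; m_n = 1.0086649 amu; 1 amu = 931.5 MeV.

50.9655 amu

Mass defect = 413.3 MeV / (931.5 MeV/amu) = 0.443693 amu
Constituent mass = 24(1.0073) + 27(1.0086649) = 51.4091523 amu
Nuclear mass = 51.4091523 − 0.443693 = 50.9654593 amu ≈ 50.9655 amu (to 4 decimal places)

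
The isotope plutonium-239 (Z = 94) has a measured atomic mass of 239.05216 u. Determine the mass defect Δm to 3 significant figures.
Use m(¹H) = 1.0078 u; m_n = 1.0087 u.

1.94 u

With 94 protons and 145 neutrons (A = 239):
Σm = 94·m(¹H) + 145·m_n = 94.7332 + 146.2615 = 240.9947 u
Mass defect Δm = 240.9947 − 239.05216 = 1.94254 u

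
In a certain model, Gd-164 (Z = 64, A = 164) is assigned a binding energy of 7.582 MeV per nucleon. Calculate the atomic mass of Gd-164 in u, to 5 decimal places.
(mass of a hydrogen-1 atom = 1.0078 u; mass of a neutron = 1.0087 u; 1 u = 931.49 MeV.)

Total binding energy = 164 × 7.582 = 1243.448 MeV
Mass defect = 1243.448 MeV / (931.49 MeV/u) = 1.3349021 u
Constituent mass = 64(1.0078) + 100(1.0087) = 165.3692 u
Atomic mass = 165.3692 − 1.3349021 = 164.0342979 u ≈ 164.03430 u (to 5 decimal places)

164.03430 u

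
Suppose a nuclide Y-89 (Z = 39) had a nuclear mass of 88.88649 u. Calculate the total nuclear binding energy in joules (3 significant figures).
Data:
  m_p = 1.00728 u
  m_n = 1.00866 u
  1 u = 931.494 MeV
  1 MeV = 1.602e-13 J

1.24e-10 J

Mass of separated nucleons = 39(1.00728) + 50(1.00866) = 39.28392 + 50.43300 = 89.71692 u
Δm = 89.71692 − 88.88649 = 0.83043 u
E_B = 0.83043 × 931.494 = 773.541 MeV
In joules: 773.541 MeV × 1.602e-13 J/MeV = 1.2392e-10 J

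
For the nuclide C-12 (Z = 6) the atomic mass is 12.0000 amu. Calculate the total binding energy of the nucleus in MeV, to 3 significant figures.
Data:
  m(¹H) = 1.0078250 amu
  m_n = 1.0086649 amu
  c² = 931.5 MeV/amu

92.2 MeV

Σm = 6·m(¹H) + 6·m_n = 6.0469500 + 6.0519894 = 12.0989394 amu
Δm = 12.0989394 − 12.0000 = 0.0989394 amu
Converting to energy: 0.0989394 amu × 931.5 MeV/amu = 92.1621 MeV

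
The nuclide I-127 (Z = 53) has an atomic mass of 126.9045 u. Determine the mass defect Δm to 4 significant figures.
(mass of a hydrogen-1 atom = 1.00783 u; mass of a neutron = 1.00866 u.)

1.151 u

Total constituent mass: 53 × 1.00783 + 74 × 1.00866 = 128.05583 u
The mass defect is 128.05583 − 126.9045 = 1.15133 u.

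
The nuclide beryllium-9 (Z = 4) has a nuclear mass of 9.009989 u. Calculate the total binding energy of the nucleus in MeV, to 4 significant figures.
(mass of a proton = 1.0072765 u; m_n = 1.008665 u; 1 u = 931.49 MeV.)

Total constituent mass: 4 × 1.0072765 + 5 × 1.008665 = 9.0724310 u
Mass defect Δm = 9.0724310 − 9.009989 = 0.0624420 u
E_B = 0.0624420 × 931.49 = 58.1641 MeV

58.16 MeV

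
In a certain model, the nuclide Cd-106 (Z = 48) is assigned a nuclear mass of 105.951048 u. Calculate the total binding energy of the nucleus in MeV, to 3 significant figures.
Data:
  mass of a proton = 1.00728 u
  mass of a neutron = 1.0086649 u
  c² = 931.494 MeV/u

839 MeV

Mass of separated nucleons = 48(1.00728) + 58(1.0086649) = 48.34944 + 58.5025642 = 106.8520042 u
Mass defect Δm = 106.8520042 − 105.951048 = 0.9009562 u
Converting to energy: 0.9009562 u × 931.494 MeV/u = 839.235 MeV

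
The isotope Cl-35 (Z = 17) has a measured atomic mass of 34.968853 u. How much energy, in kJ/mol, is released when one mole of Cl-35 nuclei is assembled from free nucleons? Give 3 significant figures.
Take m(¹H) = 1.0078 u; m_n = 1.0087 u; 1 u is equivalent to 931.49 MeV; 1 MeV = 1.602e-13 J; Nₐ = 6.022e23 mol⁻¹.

2.88e+10 kJ/mol

Z = 17, so N = A − Z = 35 − 17 = 18.
Σm = 17·m(¹H) + 18·m_n = 17.1326 + 18.1566 = 35.2892 u
Δm = 35.2892 − 34.968853 = 0.320347 u
E_B = 0.320347 × 931.49 = 298.400 MeV
Per nucleus in joules: 298.400 MeV × 1.602e-13 J/MeV = 4.7804e-11 J
Per mole: 4.7804e-11 J × 6.022e23 mol⁻¹ = 2.8788e+13 J/mol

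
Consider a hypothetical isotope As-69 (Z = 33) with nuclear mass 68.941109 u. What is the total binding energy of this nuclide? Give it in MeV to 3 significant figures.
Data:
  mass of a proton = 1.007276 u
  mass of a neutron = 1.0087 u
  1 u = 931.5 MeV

The nucleus contains 33 protons and 69 − 33 = 36 neutrons.
Total constituent mass: 33 × 1.007276 + 36 × 1.0087 = 69.553308 u
The mass defect is 69.553308 − 68.941109 = 0.612199 u.
Converting to energy: 0.612199 u × 931.5 MeV/u = 570.263 MeV

570 MeV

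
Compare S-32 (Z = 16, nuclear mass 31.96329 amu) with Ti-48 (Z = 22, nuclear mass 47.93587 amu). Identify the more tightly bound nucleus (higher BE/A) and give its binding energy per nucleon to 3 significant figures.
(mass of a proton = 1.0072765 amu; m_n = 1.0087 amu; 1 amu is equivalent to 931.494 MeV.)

S-32: Σm = 16(1.0072765) + 16(1.0087) = 32.2556240 amu; Δm = 0.2923340 amu; E_B = 272.31 MeV; E_B/A = 8.510 MeV
Ti-48: Σm = 22(1.0072765) + 26(1.0087) = 48.3862830 amu; Δm = 0.4504130 amu; E_B = 419.56 MeV; E_B/A = 8.741 MeV
Ti-48 has the higher binding energy per nucleon, so it is the more tightly bound nucleus.

Ti-48; 8.74 MeV/nucleon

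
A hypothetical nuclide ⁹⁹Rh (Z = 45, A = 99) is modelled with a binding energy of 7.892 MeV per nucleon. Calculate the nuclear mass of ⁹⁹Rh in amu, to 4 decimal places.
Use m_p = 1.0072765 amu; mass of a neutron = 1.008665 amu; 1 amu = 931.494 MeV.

Total binding energy = 99 × 7.892 = 781.308 MeV
Mass defect = 781.308 MeV / (931.494 MeV/amu) = 0.838769 amu
Constituent mass = 45(1.0072765) + 54(1.008665) = 99.7953525 amu
Nuclear mass = 99.7953525 − 0.838769 = 98.9565835 amu ≈ 98.9566 amu (to 4 decimal places)

98.9566 amu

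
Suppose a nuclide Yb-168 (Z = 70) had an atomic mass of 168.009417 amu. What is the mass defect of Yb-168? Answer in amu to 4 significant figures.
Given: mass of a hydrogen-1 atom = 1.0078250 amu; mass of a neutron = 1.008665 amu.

1.388 amu

Z = 70, so N = A − Z = 168 − 70 = 98.
Mass of separated nucleons = 70(1.0078250) + 98(1.008665) = 70.5477500 + 98.849170 = 169.3969200 amu
The mass defect is 169.3969200 − 168.009417 = 1.3875030 amu.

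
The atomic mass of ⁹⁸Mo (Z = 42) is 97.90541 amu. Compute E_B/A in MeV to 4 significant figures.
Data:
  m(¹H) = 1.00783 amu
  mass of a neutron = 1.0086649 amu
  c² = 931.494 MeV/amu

With 42 protons and 56 neutrons (A = 98):
Σm = 42·m(¹H) + 56·m_n = 42.32886 + 56.4852344 = 98.8140944 amu
The mass defect is 98.8140944 − 97.90541 = 0.9086844 amu.
E_B = 0.9086844 × 931.494 = 846.434 MeV
Dividing by A = 98 gives 8.637 MeV per nucleon.

8.637 MeV/nucleon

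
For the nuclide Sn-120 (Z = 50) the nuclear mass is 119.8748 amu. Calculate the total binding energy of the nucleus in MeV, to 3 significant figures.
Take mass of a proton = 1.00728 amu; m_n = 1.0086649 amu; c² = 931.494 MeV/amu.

Σm = 50·m_p + 70·m_n = 50.36400 + 70.6065430 = 120.9705430 amu
Δm = 120.9705430 − 119.8748 = 1.0957430 amu
Binding energy = Δm·c² = 1.0957430 × 931.494 MeV/amu = 1020.68 MeV

1020 MeV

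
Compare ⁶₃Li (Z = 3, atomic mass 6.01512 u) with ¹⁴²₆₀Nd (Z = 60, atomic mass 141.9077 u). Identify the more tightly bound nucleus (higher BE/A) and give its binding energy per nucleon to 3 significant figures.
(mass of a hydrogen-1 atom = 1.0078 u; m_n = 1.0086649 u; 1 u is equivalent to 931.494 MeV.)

⁶₃Li: Σm = 3(1.0078) + 3(1.0086649) = 6.0493947 u; Δm = 0.0342747 u; E_B = 31.927 MeV; E_B/A = 5.321 MeV
¹⁴²₆₀Nd: Σm = 60(1.0078) + 82(1.0086649) = 143.1785218 u; Δm = 1.2708218 u; E_B = 1183.76 MeV; E_B/A = 8.336 MeV
¹⁴²₆₀Nd has the higher binding energy per nucleon, so it is the more tightly bound nucleus.

¹⁴²₆₀Nd; 8.34 MeV/nucleon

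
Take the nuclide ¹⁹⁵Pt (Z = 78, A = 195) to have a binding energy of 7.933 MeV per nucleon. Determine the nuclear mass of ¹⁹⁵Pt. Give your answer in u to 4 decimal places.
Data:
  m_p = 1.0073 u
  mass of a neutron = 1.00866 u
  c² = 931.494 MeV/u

Total binding energy = 195 × 7.933 = 1546.935 MeV
Mass defect = 1546.935 MeV / (931.494 MeV/u) = 1.660703 u
Constituent mass = 78(1.0073) + 117(1.00866) = 196.58262 u
Nuclear mass = 196.58262 − 1.660703 = 194.921917 u ≈ 194.9219 u (to 4 decimal places)

194.9219 u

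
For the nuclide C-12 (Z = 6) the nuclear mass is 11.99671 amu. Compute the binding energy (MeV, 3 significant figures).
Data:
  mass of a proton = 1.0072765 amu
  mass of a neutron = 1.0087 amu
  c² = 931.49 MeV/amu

Total constituent mass: 6 × 1.0072765 + 6 × 1.0087 = 12.0958590 amu
Mass defect Δm = 12.0958590 − 11.99671 = 0.0991490 amu
Converting to energy: 0.0991490 amu × 931.49 MeV/amu = 92.3563 MeV

92.4 MeV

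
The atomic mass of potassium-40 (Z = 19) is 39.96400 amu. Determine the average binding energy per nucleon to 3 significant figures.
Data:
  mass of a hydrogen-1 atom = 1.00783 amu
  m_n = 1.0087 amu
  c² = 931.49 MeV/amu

The nucleus contains 19 protons and 40 − 19 = 21 neutrons.
Mass of separated nucleons = 19(1.00783) + 21(1.0087) = 19.14877 + 21.1827 = 40.33147 amu
The mass defect is 40.33147 − 39.96400 = 0.36747 amu.
E_B = 0.36747 × 931.49 = 342.295 MeV
BE/A = 342.295 MeV / 40 = 8.557 MeV/nucleon

8.56 MeV/nucleon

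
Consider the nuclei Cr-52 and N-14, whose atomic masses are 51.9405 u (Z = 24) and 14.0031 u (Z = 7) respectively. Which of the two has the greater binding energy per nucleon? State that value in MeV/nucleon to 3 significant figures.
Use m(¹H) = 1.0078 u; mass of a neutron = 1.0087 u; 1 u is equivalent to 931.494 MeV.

Cr-52; 8.78 MeV/nucleon

Cr-52: Σm = 24(1.0078) + 28(1.0087) = 52.4308 u; Δm = 0.4903 u; E_B = 456.71 MeV; E_B/A = 8.783 MeV
N-14: Σm = 7(1.0078) + 7(1.0087) = 14.1155 u; Δm = 0.1124 u; E_B = 104.70 MeV; E_B/A = 7.479 MeV
Cr-52 has the higher binding energy per nucleon, so it is the more tightly bound nucleus.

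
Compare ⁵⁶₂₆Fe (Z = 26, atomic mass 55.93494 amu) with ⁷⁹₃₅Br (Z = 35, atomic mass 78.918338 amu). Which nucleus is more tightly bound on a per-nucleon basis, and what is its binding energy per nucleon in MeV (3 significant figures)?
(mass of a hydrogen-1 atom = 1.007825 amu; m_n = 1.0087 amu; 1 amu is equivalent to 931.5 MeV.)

⁵⁶₂₆Fe: Σm = 26(1.007825) + 30(1.0087) = 56.464450 amu; Δm = 0.529510 amu; E_B = 493.24 MeV; E_B/A = 8.808 MeV
⁷⁹₃₅Br: Σm = 35(1.007825) + 44(1.0087) = 79.656675 amu; Δm = 0.738337 amu; E_B = 687.76 MeV; E_B/A = 8.706 MeV
⁵⁶₂₆Fe has the higher binding energy per nucleon, so it is the more tightly bound nucleus.

⁵⁶₂₆Fe; 8.81 MeV/nucleon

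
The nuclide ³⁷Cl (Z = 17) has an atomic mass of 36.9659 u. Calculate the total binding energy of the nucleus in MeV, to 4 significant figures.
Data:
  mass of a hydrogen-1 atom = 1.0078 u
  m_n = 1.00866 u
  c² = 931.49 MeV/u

316.6 MeV

Z = 17, so N = A − Z = 37 − 17 = 20.
Total constituent mass: 17 × 1.0078 + 20 × 1.00866 = 37.30580 u
Mass defect Δm = 37.30580 − 36.9659 = 0.33990 u
Converting to energy: 0.33990 u × 931.49 MeV/u = 316.613 MeV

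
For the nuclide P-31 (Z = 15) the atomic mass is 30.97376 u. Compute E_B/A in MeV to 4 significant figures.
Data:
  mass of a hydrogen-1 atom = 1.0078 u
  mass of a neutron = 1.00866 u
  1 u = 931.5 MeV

Mass of separated nucleons = 15(1.0078) + 16(1.00866) = 15.1170 + 16.13856 = 31.25556 u
Mass defect Δm = 31.25556 − 30.97376 = 0.28180 u
Binding energy = Δm·c² = 0.28180 × 931.5 MeV/u = 262.497 MeV
BE/A = 262.497 MeV / 31 = 8.468 MeV/nucleon

8.468 MeV/nucleon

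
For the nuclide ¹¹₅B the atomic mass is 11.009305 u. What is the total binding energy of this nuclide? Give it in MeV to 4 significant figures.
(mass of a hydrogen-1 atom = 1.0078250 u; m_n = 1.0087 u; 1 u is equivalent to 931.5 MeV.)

The nucleus contains 5 protons and 11 − 5 = 6 neutrons.
Total constituent mass: 5 × 1.0078250 + 6 × 1.0087 = 11.0913250 u
Mass defect Δm = 11.0913250 − 11.009305 = 0.0820200 u
Binding energy = Δm·c² = 0.0820200 × 931.5 MeV/u = 76.4016 MeV

76.40 MeV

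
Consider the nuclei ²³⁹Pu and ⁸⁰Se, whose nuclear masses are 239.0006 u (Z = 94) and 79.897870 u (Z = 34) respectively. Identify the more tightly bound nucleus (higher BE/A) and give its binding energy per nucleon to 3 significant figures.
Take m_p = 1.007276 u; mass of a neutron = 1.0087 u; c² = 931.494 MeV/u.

⁸⁰Se; 8.73 MeV/nucleon

²³⁹Pu: Σm = 94(1.007276) + 145(1.0087) = 240.945444 u; Δm = 1.944844 u; E_B = 1811.6 MeV; E_B/A = 7.580 MeV
⁸⁰Se: Σm = 34(1.007276) + 46(1.0087) = 80.647584 u; Δm = 0.749714 u; E_B = 698.35 MeV; E_B/A = 8.729 MeV
⁸⁰Se has the higher binding energy per nucleon, so it is the more tightly bound nucleus.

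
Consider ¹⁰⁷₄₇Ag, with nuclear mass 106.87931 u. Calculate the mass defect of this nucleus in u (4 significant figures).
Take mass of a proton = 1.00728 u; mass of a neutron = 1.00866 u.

The nucleus contains 47 protons and 107 − 47 = 60 neutrons.
Mass of separated nucleons = 47(1.00728) + 60(1.00866) = 47.34216 + 60.51960 = 107.86176 u
Mass defect Δm = 107.86176 − 106.87931 = 0.98245 u

0.9825 u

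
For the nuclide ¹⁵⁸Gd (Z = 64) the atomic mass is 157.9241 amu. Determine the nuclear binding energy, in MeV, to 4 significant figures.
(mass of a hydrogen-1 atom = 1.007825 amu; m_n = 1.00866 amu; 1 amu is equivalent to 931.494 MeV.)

The nucleus contains 64 protons and 158 − 64 = 94 neutrons.
Σm = 64·m(¹H) + 94·m_n = 64.500800 + 94.81404 = 159.314840 amu
Mass defect Δm = 159.314840 − 157.9241 = 1.390740 amu
E_B = 1.390740 × 931.494 = 1295.47 MeV

1295 MeV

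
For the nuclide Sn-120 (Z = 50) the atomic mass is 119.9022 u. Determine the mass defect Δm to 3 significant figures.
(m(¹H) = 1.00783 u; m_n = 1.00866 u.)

1.10 u

Z = 50, so N = A − Z = 120 − 50 = 70.
Σm = 50·m(¹H) + 70·m_n = 50.39150 + 70.60620 = 120.99770 u
Mass defect Δm = 120.99770 − 119.9022 = 1.09550 u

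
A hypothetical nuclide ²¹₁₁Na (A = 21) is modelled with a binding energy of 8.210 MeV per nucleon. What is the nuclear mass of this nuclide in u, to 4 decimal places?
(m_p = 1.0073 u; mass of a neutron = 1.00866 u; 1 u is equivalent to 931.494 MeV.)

Total binding energy = 21 × 8.210 = 172.410 MeV
Mass defect = 172.410 MeV / (931.494 MeV/u) = 0.185090 u
Constituent mass = 11(1.0073) + 10(1.00866) = 21.16690 u
Nuclear mass = 21.16690 − 0.185090 = 20.981810 u ≈ 20.9818 u (to 4 decimal places)

20.9818 u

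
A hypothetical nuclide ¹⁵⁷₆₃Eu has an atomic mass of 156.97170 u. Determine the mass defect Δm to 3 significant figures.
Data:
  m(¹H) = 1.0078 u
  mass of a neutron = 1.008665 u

Mass of separated nucleons = 63(1.0078) + 94(1.008665) = 63.4914 + 94.814510 = 158.305910 u
Mass defect Δm = 158.305910 − 156.97170 = 1.334210 u

1.33 u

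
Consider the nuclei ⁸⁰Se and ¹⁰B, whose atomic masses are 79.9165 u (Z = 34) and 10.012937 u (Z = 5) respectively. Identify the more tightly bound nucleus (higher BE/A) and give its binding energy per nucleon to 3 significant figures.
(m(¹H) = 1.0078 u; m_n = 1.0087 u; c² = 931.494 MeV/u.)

⁸⁰Se: Σm = 34(1.0078) + 46(1.0087) = 80.6654 u; Δm = 0.7489 u; E_B = 697.60 MeV; E_B/A = 8.720 MeV
¹⁰B: Σm = 5(1.0078) + 5(1.0087) = 10.0825 u; Δm = 0.069563 u; E_B = 64.798 MeV; E_B/A = 6.480 MeV
⁸⁰Se has the higher binding energy per nucleon, so it is the more tightly bound nucleus.

⁸⁰Se; 8.72 MeV/nucleon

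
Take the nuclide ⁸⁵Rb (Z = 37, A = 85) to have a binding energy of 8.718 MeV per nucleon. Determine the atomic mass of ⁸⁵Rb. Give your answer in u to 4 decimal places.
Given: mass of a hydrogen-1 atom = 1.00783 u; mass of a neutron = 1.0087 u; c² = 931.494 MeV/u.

84.9118 u

Total binding energy = 85 × 8.718 = 741.030 MeV
Mass defect = 741.030 MeV / (931.494 MeV/u) = 0.795528 u
Constituent mass = 37(1.00783) + 48(1.0087) = 85.70731 u
Atomic mass = 85.70731 − 0.795528 = 84.911782 u ≈ 84.9118 u (to 4 decimal places)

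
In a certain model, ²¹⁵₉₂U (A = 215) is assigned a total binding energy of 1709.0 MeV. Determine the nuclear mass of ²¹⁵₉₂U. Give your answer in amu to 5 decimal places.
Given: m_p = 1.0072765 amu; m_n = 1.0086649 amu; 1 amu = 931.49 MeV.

Mass defect = 1709.0 MeV / (931.49 MeV/amu) = 1.8346950 amu
Constituent mass = 92(1.0072765) + 123(1.0086649) = 216.7352207 amu
Nuclear mass = 216.7352207 − 1.8346950 = 214.9005257 amu ≈ 214.90053 amu (to 5 decimal places)

214.90053 amu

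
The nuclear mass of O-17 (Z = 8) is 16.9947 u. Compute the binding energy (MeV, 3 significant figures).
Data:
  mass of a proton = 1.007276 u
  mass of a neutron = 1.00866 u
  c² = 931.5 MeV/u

The nucleus contains 8 protons and 17 − 8 = 9 neutrons.
Total constituent mass: 8 × 1.007276 + 9 × 1.00866 = 17.136148 u
Δm = 17.136148 − 16.9947 = 0.141448 u
Converting to energy: 0.141448 u × 931.5 MeV/u = 131.759 MeV

132 MeV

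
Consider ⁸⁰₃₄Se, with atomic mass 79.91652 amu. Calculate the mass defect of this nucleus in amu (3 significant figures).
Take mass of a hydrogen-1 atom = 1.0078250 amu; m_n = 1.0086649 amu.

0.748 amu

Z = 34, so N = A − Z = 80 − 34 = 46.
Σm = 34·m(¹H) + 46·m_n = 34.2660500 + 46.3985854 = 80.6646354 amu
Δm = 80.6646354 − 79.91652 = 0.7481154 amu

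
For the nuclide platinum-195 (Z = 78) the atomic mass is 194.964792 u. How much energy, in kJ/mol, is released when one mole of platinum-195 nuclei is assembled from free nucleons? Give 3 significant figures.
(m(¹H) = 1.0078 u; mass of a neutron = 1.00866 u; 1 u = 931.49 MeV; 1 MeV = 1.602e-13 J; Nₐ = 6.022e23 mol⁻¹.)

With 78 protons and 117 neutrons (A = 195):
Σm = 78·m(¹H) + 117·m_n = 78.6084 + 118.01322 = 196.62162 u
Δm = 196.62162 − 194.964792 = 1.656828 u
E_B = 1.656828 × 931.49 = 1543.32 MeV
Per nucleus in joules: 1543.32 MeV × 1.602e-13 J/MeV = 2.4724e-10 J
Per mole: 2.4724e-10 J × 6.022e23 mol⁻¹ = 1.4889e+14 J/mol

1.49e+11 kJ/mol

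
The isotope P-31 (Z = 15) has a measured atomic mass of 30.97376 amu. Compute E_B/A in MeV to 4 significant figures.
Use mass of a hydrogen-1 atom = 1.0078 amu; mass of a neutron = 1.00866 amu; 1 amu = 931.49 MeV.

8.468 MeV/nucleon

With 15 protons and 16 neutrons (A = 31):
Mass of separated nucleons = 15(1.0078) + 16(1.00866) = 15.1170 + 16.13856 = 31.25556 amu
The mass defect is 31.25556 − 30.97376 = 0.28180 amu.
Converting to energy: 0.28180 amu × 931.49 MeV/amu = 262.494 MeV
Dividing by A = 31 gives 8.468 MeV per nucleon.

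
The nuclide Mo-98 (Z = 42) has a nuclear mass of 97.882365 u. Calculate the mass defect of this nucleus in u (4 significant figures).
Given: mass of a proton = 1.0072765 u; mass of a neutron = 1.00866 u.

0.9082 u

With 42 protons and 56 neutrons (A = 98):
Mass of separated nucleons = 42(1.0072765) + 56(1.00866) = 42.3056130 + 56.48496 = 98.7905730 u
Mass defect Δm = 98.7905730 − 97.882365 = 0.9082080 u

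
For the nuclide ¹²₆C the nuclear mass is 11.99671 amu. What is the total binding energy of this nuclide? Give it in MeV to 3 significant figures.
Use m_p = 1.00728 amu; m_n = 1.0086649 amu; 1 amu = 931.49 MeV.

92.2 MeV

With 6 protons and 6 neutrons (A = 12):
Total constituent mass: 6 × 1.00728 + 6 × 1.0086649 = 12.0956694 amu
The mass defect is 12.0956694 − 11.99671 = 0.0989594 amu.
E_B = 0.0989594 × 931.49 = 92.1797 MeV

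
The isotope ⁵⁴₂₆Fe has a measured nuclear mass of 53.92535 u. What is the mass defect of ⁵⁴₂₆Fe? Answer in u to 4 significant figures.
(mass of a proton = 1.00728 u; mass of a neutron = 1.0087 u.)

0.5075 u

Z = 26, so N = A − Z = 54 − 26 = 28.
Mass of separated nucleons = 26(1.00728) + 28(1.0087) = 26.18928 + 28.2436 = 54.43288 u
Mass defect Δm = 54.43288 − 53.92535 = 0.50753 u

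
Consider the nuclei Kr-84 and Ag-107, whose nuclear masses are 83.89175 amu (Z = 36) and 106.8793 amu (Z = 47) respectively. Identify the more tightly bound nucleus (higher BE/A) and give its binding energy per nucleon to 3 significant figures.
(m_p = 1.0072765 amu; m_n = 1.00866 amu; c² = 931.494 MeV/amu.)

Kr-84; 8.71 MeV/nucleon

Kr-84: Σm = 36(1.0072765) + 48(1.00866) = 84.6776340 amu; Δm = 0.7858840 amu; E_B = 732.046 MeV; E_B/A = 8.7148 MeV
Ag-107: Σm = 47(1.0072765) + 60(1.00866) = 107.8615955 amu; Δm = 0.9822955 amu; E_B = 915.00 MeV; E_B/A = 8.551 MeV
Kr-84 has the higher binding energy per nucleon, so it is the more tightly bound nucleus.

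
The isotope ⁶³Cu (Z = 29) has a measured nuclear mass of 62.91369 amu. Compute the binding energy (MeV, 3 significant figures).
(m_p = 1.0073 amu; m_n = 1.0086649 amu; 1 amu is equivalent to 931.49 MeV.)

Σm = 29·m_p + 34·m_n = 29.2117 + 34.2946066 = 63.5063066 amu
Mass defect Δm = 63.5063066 − 62.91369 = 0.5926166 amu
E_B = 0.5926166 × 931.49 = 552.016 MeV

552 MeV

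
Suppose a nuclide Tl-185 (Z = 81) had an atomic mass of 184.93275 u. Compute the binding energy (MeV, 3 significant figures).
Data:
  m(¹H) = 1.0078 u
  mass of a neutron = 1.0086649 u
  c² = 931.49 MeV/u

1490 MeV

Total constituent mass: 81 × 1.0078 + 104 × 1.0086649 = 186.5329496 u
Δm = 186.5329496 − 184.93275 = 1.6001996 u
Converting to energy: 1.6001996 u × 931.49 MeV/u = 1490.57 MeV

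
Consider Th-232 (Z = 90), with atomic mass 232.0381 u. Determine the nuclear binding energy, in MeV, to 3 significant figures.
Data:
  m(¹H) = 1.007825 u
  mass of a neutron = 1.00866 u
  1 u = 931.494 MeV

Σm = 90·m(¹H) + 142·m_n = 90.704250 + 143.22972 = 233.933970 u
Δm = 233.933970 − 232.0381 = 1.895870 u
Converting to energy: 1.895870 u × 931.494 MeV/u = 1765.99 MeV

1770 MeV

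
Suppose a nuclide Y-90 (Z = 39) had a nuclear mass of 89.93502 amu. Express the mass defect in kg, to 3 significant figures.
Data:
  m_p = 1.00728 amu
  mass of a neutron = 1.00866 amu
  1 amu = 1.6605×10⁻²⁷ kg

Total constituent mass: 39 × 1.00728 + 51 × 1.00866 = 90.72558 amu
Mass defect Δm = 90.72558 − 89.93502 = 0.79056 amu
In SI units: 0.79056 amu × 1.6605×10⁻²⁷ kg/amu = 1.3127e-27 kg

1.31e-27 kg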